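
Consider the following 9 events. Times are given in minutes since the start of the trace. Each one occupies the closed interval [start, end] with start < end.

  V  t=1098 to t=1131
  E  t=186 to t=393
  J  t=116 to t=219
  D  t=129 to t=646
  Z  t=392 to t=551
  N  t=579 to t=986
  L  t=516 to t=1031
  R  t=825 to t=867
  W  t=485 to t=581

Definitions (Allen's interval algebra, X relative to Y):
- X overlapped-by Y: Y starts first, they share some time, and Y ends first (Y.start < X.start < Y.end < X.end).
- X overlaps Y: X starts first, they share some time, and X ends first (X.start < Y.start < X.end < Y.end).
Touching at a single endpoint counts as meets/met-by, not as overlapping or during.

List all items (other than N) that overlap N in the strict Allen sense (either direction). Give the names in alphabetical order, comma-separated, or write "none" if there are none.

Target N = [t=579, t=986].
D [t=129, t=646] → overlaps → yes.
E [t=186, t=393] → before → no.
J [t=116, t=219] → before → no.
L [t=516, t=1031] → contains → no.
R [t=825, t=867] → during → no.
V [t=1098, t=1131] → after → no.
W [t=485, t=581] → overlaps → yes.
Z [t=392, t=551] → before → no.
Result: D, W.

D, W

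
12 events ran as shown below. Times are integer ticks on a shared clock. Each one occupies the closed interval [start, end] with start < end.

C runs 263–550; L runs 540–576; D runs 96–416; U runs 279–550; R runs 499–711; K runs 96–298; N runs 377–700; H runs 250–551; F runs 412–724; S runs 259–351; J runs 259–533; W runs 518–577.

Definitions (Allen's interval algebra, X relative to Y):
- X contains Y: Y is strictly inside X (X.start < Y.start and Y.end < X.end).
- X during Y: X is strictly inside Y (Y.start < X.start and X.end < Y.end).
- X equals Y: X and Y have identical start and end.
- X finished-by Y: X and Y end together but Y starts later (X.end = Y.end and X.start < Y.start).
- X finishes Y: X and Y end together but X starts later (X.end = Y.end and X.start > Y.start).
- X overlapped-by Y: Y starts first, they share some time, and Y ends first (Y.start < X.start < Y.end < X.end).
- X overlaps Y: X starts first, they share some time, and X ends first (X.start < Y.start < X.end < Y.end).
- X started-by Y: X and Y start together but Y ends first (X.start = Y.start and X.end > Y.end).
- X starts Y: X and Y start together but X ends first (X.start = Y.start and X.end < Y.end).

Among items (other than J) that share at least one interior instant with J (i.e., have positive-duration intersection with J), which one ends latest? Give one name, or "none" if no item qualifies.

F

Target J = [259, 533].
C [263, 550] → overlapped-by → candidate.
D [96, 416] → overlaps → candidate.
F [412, 724] → overlapped-by → candidate.
H [250, 551] → contains → candidate.
K [96, 298] → overlaps → candidate.
L [540, 576] → after → excluded.
N [377, 700] → overlapped-by → candidate.
R [499, 711] → overlapped-by → candidate.
S [259, 351] → starts → candidate.
U [279, 550] → overlapped-by → candidate.
W [518, 577] → overlapped-by → candidate.
Among candidates, latest end is 724 → F.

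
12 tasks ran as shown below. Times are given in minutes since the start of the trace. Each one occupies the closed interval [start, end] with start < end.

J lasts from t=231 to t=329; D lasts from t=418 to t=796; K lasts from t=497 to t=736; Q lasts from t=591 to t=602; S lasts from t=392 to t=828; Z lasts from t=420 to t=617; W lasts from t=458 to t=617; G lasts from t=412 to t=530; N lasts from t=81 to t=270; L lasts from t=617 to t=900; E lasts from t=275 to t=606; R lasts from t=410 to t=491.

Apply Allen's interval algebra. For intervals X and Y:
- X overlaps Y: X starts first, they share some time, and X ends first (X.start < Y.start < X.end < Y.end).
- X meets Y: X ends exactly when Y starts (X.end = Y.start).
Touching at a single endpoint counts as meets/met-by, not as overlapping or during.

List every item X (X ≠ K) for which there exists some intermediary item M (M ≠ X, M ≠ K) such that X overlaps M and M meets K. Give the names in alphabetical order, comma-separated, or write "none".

Target K = [t=497, t=736].
Intermediaries M with M meets K: none.
Union: none.

none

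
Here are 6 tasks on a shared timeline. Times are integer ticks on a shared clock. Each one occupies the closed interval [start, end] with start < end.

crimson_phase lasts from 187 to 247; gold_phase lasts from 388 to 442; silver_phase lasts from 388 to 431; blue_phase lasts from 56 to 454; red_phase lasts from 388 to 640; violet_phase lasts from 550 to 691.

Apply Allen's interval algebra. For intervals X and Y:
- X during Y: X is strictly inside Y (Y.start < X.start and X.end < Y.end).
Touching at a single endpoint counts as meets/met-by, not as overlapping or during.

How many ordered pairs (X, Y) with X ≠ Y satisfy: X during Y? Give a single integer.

3

Checking all 30 ordered pairs for relation 'during'; matching pairs in alphabetical order:
(crimson_phase, blue_phase): crimson_phase during blue_phase ✓
(gold_phase, blue_phase): gold_phase during blue_phase ✓
(silver_phase, blue_phase): silver_phase during blue_phase ✓
Count: 3.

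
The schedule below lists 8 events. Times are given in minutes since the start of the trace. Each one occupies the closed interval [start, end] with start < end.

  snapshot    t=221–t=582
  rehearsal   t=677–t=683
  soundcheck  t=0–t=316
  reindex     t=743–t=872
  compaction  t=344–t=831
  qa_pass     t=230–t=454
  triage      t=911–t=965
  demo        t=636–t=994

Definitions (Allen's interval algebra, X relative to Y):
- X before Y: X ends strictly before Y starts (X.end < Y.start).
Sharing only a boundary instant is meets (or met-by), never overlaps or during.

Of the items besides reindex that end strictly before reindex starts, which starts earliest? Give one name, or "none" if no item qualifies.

Target reindex = [t=743, t=872].
compaction [t=344, t=831] → overlaps → excluded.
demo [t=636, t=994] → contains → excluded.
qa_pass [t=230, t=454] → before → candidate.
rehearsal [t=677, t=683] → before → candidate.
snapshot [t=221, t=582] → before → candidate.
soundcheck [t=0, t=316] → before → candidate.
triage [t=911, t=965] → after → excluded.
Among candidates, earliest start is t=0 → soundcheck.

soundcheck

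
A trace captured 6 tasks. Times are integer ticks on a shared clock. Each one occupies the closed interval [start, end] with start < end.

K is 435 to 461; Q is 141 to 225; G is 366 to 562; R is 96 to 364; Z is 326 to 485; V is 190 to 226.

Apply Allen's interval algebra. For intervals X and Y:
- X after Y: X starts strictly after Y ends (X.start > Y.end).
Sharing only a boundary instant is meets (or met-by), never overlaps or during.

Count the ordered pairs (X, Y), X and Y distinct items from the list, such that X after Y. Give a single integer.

Checking all 30 ordered pairs for relation 'after'; matching pairs in alphabetical order:
(G, Q): G after Q ✓
(G, R): G after R ✓
(G, V): G after V ✓
(K, Q): K after Q ✓
(K, R): K after R ✓
(K, V): K after V ✓
(Z, Q): Z after Q ✓
(Z, V): Z after V ✓
Count: 8.

8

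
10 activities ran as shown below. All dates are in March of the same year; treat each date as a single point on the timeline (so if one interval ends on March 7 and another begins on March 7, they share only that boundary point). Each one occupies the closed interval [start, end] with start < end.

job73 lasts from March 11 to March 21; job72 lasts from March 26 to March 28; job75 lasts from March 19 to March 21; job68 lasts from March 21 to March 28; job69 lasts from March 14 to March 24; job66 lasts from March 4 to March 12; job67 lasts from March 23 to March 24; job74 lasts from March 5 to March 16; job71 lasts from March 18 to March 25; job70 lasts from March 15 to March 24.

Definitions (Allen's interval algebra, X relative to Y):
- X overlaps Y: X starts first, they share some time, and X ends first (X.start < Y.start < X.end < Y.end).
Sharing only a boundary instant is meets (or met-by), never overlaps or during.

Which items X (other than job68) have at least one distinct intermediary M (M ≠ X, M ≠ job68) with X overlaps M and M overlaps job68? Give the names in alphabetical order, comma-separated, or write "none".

Target job68 = [March 21, March 28].
Intermediaries M with M overlaps job68: job69, job70, job71.
Via job69 — items with X overlaps job69: job73, job74.
Via job70 — items with X overlaps job70: job73, job74.
Via job71 — items with X overlaps job71: job69, job70, job73.
Union: job69, job70, job73, job74.

job69, job70, job73, job74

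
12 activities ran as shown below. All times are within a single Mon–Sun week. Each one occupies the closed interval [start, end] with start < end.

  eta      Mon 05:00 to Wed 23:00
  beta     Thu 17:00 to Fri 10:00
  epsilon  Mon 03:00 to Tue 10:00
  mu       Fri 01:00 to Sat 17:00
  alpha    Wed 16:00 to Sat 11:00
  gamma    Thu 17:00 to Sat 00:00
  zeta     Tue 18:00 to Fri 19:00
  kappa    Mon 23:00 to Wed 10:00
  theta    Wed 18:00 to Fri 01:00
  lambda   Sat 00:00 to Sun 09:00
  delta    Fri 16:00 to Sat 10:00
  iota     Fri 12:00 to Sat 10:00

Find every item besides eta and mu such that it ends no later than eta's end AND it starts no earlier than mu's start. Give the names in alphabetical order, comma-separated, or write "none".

none

Conditions: its end is no later than eta's end (X.end <= Wed 23:00) AND its start is no earlier than mu's start (X.start >= Fri 01:00).
alpha: end Sat 11:00 <= Wed 23:00? ✗; start Wed 16:00 >= Fri 01:00? ✗ → no.
beta: end Fri 10:00 <= Wed 23:00? ✗; start Thu 17:00 >= Fri 01:00? ✗ → no.
delta: end Sat 10:00 <= Wed 23:00? ✗; start Fri 16:00 >= Fri 01:00? ✓ → no.
epsilon: end Tue 10:00 <= Wed 23:00? ✓; start Mon 03:00 >= Fri 01:00? ✗ → no.
gamma: end Sat 00:00 <= Wed 23:00? ✗; start Thu 17:00 >= Fri 01:00? ✗ → no.
iota: end Sat 10:00 <= Wed 23:00? ✗; start Fri 12:00 >= Fri 01:00? ✓ → no.
kappa: end Wed 10:00 <= Wed 23:00? ✓; start Mon 23:00 >= Fri 01:00? ✗ → no.
lambda: end Sun 09:00 <= Wed 23:00? ✗; start Sat 00:00 >= Fri 01:00? ✓ → no.
theta: end Fri 01:00 <= Wed 23:00? ✗; start Wed 18:00 >= Fri 01:00? ✗ → no.
zeta: end Fri 19:00 <= Wed 23:00? ✗; start Tue 18:00 >= Fri 01:00? ✗ → no.
Result: none.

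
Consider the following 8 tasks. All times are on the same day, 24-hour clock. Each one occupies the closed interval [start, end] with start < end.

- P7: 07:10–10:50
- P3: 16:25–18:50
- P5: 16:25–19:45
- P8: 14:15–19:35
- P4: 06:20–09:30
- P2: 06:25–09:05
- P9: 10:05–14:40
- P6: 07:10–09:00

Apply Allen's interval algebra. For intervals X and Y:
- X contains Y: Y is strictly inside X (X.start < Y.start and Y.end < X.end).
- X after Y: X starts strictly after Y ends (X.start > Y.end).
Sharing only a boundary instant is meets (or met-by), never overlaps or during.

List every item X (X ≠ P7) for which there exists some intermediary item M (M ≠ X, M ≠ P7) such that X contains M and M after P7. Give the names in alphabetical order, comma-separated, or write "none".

Target P7 = [07:10, 10:50].
Intermediaries M with M after P7: P3, P5, P8.
Via P3 — items with X contains P3: P8.
Via P5 — items with X contains P5: none.
Via P8 — items with X contains P8: none.
Union: P8.

P8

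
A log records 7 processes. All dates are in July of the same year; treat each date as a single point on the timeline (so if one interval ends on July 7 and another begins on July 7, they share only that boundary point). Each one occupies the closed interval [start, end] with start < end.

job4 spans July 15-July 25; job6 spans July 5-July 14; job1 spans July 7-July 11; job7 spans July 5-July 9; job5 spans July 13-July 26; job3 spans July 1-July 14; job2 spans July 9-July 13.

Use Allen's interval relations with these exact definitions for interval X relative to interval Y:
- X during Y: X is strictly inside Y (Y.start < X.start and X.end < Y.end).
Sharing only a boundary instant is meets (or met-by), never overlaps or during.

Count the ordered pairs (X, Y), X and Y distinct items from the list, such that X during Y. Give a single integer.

Checking all 42 ordered pairs for relation 'during'; matching pairs in alphabetical order:
(job1, job3): job1 during job3 ✓
(job1, job6): job1 during job6 ✓
(job2, job3): job2 during job3 ✓
(job2, job6): job2 during job6 ✓
(job4, job5): job4 during job5 ✓
(job7, job3): job7 during job3 ✓
Count: 6.

6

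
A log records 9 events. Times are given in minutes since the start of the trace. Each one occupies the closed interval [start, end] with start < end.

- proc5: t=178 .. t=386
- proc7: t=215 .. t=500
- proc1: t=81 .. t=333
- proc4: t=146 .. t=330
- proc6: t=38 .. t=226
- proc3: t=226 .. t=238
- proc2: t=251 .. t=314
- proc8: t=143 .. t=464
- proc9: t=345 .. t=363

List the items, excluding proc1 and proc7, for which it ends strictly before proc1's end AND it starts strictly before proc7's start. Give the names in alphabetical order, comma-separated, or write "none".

proc4, proc6

Conditions: its end is strictly before proc1's end (X.end < t=333) AND its start is strictly before proc7's start (X.start < t=215).
proc2: end t=314 < t=333? ✓; start t=251 < t=215? ✗ → no.
proc3: end t=238 < t=333? ✓; start t=226 < t=215? ✗ → no.
proc4: end t=330 < t=333? ✓; start t=146 < t=215? ✓ → yes.
proc5: end t=386 < t=333? ✗; start t=178 < t=215? ✓ → no.
proc6: end t=226 < t=333? ✓; start t=38 < t=215? ✓ → yes.
proc8: end t=464 < t=333? ✗; start t=143 < t=215? ✓ → no.
proc9: end t=363 < t=333? ✗; start t=345 < t=215? ✗ → no.
Result: proc4, proc6.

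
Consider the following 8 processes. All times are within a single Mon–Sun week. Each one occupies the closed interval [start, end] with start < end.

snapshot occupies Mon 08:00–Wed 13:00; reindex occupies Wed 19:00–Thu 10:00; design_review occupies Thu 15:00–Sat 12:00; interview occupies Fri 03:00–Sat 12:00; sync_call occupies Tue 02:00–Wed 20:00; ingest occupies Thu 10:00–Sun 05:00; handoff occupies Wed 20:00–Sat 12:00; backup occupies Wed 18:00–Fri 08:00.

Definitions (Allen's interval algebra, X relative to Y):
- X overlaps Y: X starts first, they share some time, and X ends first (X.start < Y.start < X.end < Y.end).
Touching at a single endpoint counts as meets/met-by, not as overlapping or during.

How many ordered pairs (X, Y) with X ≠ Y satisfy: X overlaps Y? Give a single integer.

9

Checking all 56 ordered pairs for relation 'overlaps'; matching pairs in alphabetical order:
(backup, design_review): backup overlaps design_review ✓
(backup, handoff): backup overlaps handoff ✓
(backup, ingest): backup overlaps ingest ✓
(backup, interview): backup overlaps interview ✓
(handoff, ingest): handoff overlaps ingest ✓
(reindex, handoff): reindex overlaps handoff ✓
(snapshot, sync_call): snapshot overlaps sync_call ✓
(sync_call, backup): sync_call overlaps backup ✓
(sync_call, reindex): sync_call overlaps reindex ✓
Count: 9.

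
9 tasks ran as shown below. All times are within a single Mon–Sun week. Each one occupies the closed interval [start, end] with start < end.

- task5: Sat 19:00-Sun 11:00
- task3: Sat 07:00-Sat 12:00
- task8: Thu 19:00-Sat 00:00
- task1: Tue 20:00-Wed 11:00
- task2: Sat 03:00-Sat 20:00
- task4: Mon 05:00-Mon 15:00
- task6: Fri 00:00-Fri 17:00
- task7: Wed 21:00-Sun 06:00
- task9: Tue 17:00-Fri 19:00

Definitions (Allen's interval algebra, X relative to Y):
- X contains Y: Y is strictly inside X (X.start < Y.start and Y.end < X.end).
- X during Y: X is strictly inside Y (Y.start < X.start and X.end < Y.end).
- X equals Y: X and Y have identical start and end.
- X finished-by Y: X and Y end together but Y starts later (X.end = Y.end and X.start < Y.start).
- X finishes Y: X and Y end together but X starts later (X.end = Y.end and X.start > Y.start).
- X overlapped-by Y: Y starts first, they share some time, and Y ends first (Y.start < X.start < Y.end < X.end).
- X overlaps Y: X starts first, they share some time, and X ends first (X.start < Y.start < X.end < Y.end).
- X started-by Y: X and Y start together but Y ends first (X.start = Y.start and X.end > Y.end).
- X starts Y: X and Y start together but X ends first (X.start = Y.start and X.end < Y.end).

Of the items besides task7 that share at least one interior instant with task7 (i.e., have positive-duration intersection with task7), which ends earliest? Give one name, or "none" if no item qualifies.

Target task7 = [Wed 21:00, Sun 06:00].
task1 [Tue 20:00, Wed 11:00] → before → excluded.
task2 [Sat 03:00, Sat 20:00] → during → candidate.
task3 [Sat 07:00, Sat 12:00] → during → candidate.
task4 [Mon 05:00, Mon 15:00] → before → excluded.
task5 [Sat 19:00, Sun 11:00] → overlapped-by → candidate.
task6 [Fri 00:00, Fri 17:00] → during → candidate.
task8 [Thu 19:00, Sat 00:00] → during → candidate.
task9 [Tue 17:00, Fri 19:00] → overlaps → candidate.
Among candidates, earliest end is Fri 17:00 → task6.

task6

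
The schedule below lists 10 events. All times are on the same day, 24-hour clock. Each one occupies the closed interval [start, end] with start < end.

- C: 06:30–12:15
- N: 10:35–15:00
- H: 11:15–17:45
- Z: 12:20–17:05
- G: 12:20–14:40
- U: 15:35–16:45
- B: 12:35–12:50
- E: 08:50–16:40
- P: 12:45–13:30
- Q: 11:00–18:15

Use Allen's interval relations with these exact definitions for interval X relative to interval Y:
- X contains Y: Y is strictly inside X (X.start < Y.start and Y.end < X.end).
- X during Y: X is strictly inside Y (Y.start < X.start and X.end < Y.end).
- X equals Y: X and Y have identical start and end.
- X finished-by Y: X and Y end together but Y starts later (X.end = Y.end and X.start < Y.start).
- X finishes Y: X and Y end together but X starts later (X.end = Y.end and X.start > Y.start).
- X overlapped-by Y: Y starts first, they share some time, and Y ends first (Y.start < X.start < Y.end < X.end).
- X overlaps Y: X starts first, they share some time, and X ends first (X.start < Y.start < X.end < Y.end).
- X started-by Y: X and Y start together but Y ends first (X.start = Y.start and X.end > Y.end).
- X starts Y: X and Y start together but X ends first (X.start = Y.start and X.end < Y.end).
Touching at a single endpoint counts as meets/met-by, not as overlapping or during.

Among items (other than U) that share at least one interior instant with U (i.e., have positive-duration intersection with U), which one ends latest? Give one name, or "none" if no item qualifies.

Target U = [15:35, 16:45].
B [12:35, 12:50] → before → excluded.
C [06:30, 12:15] → before → excluded.
E [08:50, 16:40] → overlaps → candidate.
G [12:20, 14:40] → before → excluded.
H [11:15, 17:45] → contains → candidate.
N [10:35, 15:00] → before → excluded.
P [12:45, 13:30] → before → excluded.
Q [11:00, 18:15] → contains → candidate.
Z [12:20, 17:05] → contains → candidate.
Among candidates, latest end is 18:15 → Q.

Q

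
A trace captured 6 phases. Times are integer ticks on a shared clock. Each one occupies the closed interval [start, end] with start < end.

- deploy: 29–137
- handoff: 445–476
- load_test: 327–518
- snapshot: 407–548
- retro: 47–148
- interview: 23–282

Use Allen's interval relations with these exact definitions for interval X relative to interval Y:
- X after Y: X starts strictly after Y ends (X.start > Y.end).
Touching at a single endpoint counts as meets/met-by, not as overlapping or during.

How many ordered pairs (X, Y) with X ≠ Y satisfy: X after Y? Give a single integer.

9

Checking all 30 ordered pairs for relation 'after'; matching pairs in alphabetical order:
(handoff, deploy): handoff after deploy ✓
(handoff, interview): handoff after interview ✓
(handoff, retro): handoff after retro ✓
(load_test, deploy): load_test after deploy ✓
(load_test, interview): load_test after interview ✓
(load_test, retro): load_test after retro ✓
(snapshot, deploy): snapshot after deploy ✓
(snapshot, interview): snapshot after interview ✓
(snapshot, retro): snapshot after retro ✓
Count: 9.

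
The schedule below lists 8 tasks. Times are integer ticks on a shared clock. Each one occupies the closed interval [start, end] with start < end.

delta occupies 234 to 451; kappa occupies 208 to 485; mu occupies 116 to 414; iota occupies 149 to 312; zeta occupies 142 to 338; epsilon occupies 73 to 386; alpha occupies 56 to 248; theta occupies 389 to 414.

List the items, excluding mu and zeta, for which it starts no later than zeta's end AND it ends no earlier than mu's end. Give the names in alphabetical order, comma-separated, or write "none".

delta, kappa

Conditions: its start is no later than zeta's end (X.start <= 338) AND its end is no earlier than mu's end (X.end >= 414).
alpha: start 56 <= 338? ✓; end 248 >= 414? ✗ → no.
delta: start 234 <= 338? ✓; end 451 >= 414? ✓ → yes.
epsilon: start 73 <= 338? ✓; end 386 >= 414? ✗ → no.
iota: start 149 <= 338? ✓; end 312 >= 414? ✗ → no.
kappa: start 208 <= 338? ✓; end 485 >= 414? ✓ → yes.
theta: start 389 <= 338? ✗; end 414 >= 414? ✓ → no.
Result: delta, kappa.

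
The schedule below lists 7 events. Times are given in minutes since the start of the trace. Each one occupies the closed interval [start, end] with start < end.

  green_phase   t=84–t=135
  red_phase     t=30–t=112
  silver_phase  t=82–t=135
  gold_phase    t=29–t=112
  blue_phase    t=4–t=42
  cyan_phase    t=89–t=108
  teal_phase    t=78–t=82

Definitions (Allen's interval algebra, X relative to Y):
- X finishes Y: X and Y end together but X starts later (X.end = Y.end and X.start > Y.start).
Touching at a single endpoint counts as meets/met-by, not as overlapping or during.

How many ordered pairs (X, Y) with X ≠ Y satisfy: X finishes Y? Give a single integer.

2

Checking all 42 ordered pairs for relation 'finishes'; matching pairs in alphabetical order:
(green_phase, silver_phase): green_phase finishes silver_phase ✓
(red_phase, gold_phase): red_phase finishes gold_phase ✓
Count: 2.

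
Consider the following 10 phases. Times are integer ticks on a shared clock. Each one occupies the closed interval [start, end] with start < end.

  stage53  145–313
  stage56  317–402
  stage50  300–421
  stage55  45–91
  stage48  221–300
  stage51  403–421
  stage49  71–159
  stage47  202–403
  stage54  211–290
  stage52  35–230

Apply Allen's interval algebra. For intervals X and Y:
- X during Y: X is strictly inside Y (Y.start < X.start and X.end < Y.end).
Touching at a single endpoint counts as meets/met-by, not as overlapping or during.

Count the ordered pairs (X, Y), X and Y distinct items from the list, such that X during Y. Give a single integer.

8

Checking all 90 ordered pairs for relation 'during'; matching pairs in alphabetical order:
(stage48, stage47): stage48 during stage47 ✓
(stage48, stage53): stage48 during stage53 ✓
(stage49, stage52): stage49 during stage52 ✓
(stage54, stage47): stage54 during stage47 ✓
(stage54, stage53): stage54 during stage53 ✓
(stage55, stage52): stage55 during stage52 ✓
(stage56, stage47): stage56 during stage47 ✓
(stage56, stage50): stage56 during stage50 ✓
Count: 8.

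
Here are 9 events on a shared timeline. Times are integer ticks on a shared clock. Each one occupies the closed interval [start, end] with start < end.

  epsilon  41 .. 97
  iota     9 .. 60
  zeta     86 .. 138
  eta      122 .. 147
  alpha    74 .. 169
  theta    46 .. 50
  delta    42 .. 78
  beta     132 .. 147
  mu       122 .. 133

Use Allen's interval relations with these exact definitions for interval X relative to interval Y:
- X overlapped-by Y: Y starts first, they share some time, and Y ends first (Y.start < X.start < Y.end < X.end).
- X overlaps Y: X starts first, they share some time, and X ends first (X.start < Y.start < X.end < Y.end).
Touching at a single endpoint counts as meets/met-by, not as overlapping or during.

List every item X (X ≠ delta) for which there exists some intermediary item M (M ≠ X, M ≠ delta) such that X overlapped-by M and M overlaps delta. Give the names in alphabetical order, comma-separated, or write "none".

Target delta = [42, 78].
Intermediaries M with M overlaps delta: iota.
Via iota — items with X overlapped-by iota: epsilon.
Union: epsilon.

epsilon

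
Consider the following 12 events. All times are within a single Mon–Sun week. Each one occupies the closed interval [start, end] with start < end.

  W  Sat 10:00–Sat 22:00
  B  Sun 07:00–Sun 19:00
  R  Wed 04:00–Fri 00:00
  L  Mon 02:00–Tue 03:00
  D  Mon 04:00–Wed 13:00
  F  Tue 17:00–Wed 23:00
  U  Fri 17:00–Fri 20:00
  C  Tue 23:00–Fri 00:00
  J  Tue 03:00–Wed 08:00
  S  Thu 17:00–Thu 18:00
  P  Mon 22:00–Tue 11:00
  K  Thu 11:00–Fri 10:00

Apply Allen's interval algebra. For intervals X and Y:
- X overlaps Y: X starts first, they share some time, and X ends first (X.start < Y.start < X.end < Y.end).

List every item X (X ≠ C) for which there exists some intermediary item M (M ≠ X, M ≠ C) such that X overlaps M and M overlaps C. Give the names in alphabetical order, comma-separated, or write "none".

D, J, L, P

Target C = [Tue 23:00, Fri 00:00].
Intermediaries M with M overlaps C: D, F, J.
Via D — items with X overlaps D: L.
Via F — items with X overlaps F: D, J.
Via J — items with X overlaps J: P.
Union: D, J, L, P.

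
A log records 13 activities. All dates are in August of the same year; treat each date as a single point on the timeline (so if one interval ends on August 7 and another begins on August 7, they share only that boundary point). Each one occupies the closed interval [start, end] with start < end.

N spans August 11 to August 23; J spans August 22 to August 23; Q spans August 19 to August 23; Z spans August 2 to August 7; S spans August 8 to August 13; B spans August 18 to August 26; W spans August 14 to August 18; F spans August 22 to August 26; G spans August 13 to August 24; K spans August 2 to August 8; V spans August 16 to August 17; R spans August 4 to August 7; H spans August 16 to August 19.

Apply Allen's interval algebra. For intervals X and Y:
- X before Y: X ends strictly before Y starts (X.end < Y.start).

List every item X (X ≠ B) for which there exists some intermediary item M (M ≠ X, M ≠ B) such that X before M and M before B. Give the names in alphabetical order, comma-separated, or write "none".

Target B = [August 18, August 26].
Intermediaries M with M before B: K, R, S, V, Z.
Via K — items with X before K: none.
Via R — items with X before R: none.
Via S — items with X before S: R, Z.
Via V — items with X before V: K, R, S, Z.
Via Z — items with X before Z: none.
Union: K, R, S, Z.

K, R, S, Z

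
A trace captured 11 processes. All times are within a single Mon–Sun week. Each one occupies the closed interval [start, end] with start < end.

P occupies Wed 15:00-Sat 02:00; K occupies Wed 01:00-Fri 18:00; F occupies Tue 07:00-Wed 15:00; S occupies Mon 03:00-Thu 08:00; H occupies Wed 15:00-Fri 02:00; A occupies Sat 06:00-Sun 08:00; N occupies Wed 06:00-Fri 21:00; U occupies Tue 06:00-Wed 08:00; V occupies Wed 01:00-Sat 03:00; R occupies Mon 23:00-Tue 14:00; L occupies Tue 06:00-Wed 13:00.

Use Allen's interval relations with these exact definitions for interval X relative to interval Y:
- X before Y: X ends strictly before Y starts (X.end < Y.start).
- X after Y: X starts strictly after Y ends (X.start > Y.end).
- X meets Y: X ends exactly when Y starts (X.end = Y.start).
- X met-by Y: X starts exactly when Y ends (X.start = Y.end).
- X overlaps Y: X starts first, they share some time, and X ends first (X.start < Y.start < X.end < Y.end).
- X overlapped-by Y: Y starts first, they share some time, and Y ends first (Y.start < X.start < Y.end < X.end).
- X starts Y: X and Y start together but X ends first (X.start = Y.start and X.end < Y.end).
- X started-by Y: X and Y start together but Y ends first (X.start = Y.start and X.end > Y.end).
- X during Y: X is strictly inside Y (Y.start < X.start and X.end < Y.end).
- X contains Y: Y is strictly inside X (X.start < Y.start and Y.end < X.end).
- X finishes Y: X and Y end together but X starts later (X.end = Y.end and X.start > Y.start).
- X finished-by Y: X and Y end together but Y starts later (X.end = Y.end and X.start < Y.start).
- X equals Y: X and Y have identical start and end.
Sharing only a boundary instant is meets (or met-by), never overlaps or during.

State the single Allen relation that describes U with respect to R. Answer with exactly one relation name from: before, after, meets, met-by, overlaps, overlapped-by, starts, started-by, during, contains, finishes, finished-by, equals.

overlapped-by

U = [Tue 06:00, Wed 08:00]; R = [Mon 23:00, Tue 14:00].
Compare endpoints: U.start > R.start, U.start < R.end, U.end > R.start, U.end > R.end.
That pattern is 'overlapped-by'.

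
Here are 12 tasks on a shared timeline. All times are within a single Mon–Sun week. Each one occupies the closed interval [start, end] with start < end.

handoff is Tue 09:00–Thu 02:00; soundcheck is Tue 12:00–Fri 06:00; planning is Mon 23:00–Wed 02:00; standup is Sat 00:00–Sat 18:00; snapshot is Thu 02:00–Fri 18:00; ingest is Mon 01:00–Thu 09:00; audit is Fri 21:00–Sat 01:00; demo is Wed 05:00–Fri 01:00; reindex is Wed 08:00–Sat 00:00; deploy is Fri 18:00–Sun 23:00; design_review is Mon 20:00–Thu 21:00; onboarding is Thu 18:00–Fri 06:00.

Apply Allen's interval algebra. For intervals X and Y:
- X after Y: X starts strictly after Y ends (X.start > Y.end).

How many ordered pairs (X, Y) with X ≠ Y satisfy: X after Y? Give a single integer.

29

Checking all 132 ordered pairs for relation 'after'; matching pairs in alphabetical order:
(audit, demo): audit after demo ✓
(audit, design_review): audit after design_review ✓
(audit, handoff): audit after handoff ✓
(audit, ingest): audit after ingest ✓
(audit, onboarding): audit after onboarding ✓
(audit, planning): audit after planning ✓
(audit, snapshot): audit after snapshot ✓
(audit, soundcheck): audit after soundcheck ✓
(demo, planning): demo after planning ✓
(deploy, demo): deploy after demo ✓
(deploy, design_review): deploy after design_review ✓
(deploy, handoff): deploy after handoff ✓
(deploy, ingest): deploy after ingest ✓
(deploy, onboarding): deploy after onboarding ✓
(deploy, planning): deploy after planning ✓
(deploy, soundcheck): deploy after soundcheck ✓
(onboarding, handoff): onboarding after handoff ✓
(onboarding, ingest): onboarding after ingest ✓
(onboarding, planning): onboarding after planning ✓
(reindex, planning): reindex after planning ✓
(snapshot, planning): snapshot after planning ✓
(standup, demo): standup after demo ✓
(standup, design_review): standup after design_review ✓
(standup, handoff): standup after handoff ✓
... plus 5 further pairs not listed.
Count: 29.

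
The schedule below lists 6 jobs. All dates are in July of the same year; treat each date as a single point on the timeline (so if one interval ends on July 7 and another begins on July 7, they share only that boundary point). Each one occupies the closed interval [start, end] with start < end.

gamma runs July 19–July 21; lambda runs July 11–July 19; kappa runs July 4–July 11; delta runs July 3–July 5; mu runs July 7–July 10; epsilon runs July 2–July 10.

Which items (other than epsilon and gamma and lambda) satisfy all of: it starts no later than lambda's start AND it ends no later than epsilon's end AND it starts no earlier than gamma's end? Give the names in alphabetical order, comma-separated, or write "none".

Conditions: its start is no later than lambda's start (X.start <= July 11) AND its end is no later than epsilon's end (X.end <= July 10) AND its start is no earlier than gamma's end (X.start >= July 21).
delta: start July 3 <= July 11? ✓; end July 5 <= July 10? ✓; start July 3 >= July 21? ✗ → no.
kappa: start July 4 <= July 11? ✓; end July 11 <= July 10? ✗; start July 4 >= July 21? ✗ → no.
mu: start July 7 <= July 11? ✓; end July 10 <= July 10? ✓; start July 7 >= July 21? ✗ → no.
Result: none.

none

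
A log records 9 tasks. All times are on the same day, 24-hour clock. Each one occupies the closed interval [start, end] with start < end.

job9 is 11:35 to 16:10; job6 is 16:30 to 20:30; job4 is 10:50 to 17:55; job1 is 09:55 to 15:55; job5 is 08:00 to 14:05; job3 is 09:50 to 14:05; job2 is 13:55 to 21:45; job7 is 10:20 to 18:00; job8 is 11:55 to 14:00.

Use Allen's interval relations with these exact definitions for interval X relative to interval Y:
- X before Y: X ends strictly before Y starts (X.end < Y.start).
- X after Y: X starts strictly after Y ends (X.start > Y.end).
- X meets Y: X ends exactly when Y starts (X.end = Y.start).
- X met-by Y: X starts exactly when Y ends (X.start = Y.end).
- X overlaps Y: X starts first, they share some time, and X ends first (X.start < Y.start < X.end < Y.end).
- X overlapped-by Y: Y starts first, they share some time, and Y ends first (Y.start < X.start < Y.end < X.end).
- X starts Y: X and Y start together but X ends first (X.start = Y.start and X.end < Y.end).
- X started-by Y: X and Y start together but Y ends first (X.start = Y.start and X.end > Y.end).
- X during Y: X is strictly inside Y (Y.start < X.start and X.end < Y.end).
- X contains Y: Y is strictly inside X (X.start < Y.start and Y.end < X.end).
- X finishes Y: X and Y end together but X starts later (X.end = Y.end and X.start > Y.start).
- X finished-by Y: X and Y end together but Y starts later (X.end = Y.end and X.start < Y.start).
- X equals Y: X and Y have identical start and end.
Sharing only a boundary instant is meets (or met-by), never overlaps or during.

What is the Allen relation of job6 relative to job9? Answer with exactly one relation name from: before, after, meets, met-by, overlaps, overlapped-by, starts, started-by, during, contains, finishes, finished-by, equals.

job6 = [16:30, 20:30]; job9 = [11:35, 16:10].
Compare endpoints: job6.start > job9.start, job6.start > job9.end, job6.end > job9.start, job6.end > job9.end.
That pattern is 'after'.

after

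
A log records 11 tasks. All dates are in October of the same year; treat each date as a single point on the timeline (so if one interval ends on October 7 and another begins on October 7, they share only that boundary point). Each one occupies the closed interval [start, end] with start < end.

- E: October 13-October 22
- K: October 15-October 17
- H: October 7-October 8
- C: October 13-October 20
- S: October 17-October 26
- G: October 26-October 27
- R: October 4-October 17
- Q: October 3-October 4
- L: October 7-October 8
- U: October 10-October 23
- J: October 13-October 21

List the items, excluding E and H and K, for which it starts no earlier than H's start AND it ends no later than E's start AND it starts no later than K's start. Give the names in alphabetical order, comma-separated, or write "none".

Conditions: its start is no earlier than H's start (X.start >= October 7) AND its end is no later than E's start (X.end <= October 13) AND its start is no later than K's start (X.start <= October 15).
C: start October 13 >= October 7? ✓; end October 20 <= October 13? ✗; start October 13 <= October 15? ✓ → no.
G: start October 26 >= October 7? ✓; end October 27 <= October 13? ✗; start October 26 <= October 15? ✗ → no.
J: start October 13 >= October 7? ✓; end October 21 <= October 13? ✗; start October 13 <= October 15? ✓ → no.
L: start October 7 >= October 7? ✓; end October 8 <= October 13? ✓; start October 7 <= October 15? ✓ → yes.
Q: start October 3 >= October 7? ✗; end October 4 <= October 13? ✓; start October 3 <= October 15? ✓ → no.
R: start October 4 >= October 7? ✗; end October 17 <= October 13? ✗; start October 4 <= October 15? ✓ → no.
S: start October 17 >= October 7? ✓; end October 26 <= October 13? ✗; start October 17 <= October 15? ✗ → no.
U: start October 10 >= October 7? ✓; end October 23 <= October 13? ✗; start October 10 <= October 15? ✓ → no.
Result: L.

L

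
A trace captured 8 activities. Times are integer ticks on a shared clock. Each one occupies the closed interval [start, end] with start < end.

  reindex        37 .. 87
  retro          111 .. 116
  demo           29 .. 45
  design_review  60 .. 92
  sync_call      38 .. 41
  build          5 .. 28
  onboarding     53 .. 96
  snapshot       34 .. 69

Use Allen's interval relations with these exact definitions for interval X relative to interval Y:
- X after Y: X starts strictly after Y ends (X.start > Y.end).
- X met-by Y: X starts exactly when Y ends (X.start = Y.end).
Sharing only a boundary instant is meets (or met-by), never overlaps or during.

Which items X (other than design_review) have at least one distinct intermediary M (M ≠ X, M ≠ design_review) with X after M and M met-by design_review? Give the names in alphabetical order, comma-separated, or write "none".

none

Target design_review = [60, 92].
Intermediaries M with M met-by design_review: none.
Union: none.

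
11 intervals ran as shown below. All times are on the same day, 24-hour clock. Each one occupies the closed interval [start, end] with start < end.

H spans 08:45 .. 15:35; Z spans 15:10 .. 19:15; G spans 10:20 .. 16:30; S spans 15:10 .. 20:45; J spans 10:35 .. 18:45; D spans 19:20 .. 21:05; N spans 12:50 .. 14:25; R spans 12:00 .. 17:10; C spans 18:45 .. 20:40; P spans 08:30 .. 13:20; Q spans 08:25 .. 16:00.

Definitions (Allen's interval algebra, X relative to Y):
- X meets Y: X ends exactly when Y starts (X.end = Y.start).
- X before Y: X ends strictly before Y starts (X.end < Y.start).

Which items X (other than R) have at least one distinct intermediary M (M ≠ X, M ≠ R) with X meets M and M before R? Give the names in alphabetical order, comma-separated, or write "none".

Target R = [12:00, 17:10].
Intermediaries M with M before R: none.
Union: none.

none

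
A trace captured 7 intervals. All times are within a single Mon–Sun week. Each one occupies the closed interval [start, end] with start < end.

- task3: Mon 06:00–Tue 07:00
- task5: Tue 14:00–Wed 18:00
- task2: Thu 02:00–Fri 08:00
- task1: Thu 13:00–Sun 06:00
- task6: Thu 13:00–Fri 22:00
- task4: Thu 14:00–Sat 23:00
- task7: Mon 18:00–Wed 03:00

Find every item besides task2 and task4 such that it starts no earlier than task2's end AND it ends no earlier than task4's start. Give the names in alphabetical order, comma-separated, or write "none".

none

Conditions: its start is no earlier than task2's end (X.start >= Fri 08:00) AND its end is no earlier than task4's start (X.end >= Thu 14:00).
task1: start Thu 13:00 >= Fri 08:00? ✗; end Sun 06:00 >= Thu 14:00? ✓ → no.
task3: start Mon 06:00 >= Fri 08:00? ✗; end Tue 07:00 >= Thu 14:00? ✗ → no.
task5: start Tue 14:00 >= Fri 08:00? ✗; end Wed 18:00 >= Thu 14:00? ✗ → no.
task6: start Thu 13:00 >= Fri 08:00? ✗; end Fri 22:00 >= Thu 14:00? ✓ → no.
task7: start Mon 18:00 >= Fri 08:00? ✗; end Wed 03:00 >= Thu 14:00? ✗ → no.
Result: none.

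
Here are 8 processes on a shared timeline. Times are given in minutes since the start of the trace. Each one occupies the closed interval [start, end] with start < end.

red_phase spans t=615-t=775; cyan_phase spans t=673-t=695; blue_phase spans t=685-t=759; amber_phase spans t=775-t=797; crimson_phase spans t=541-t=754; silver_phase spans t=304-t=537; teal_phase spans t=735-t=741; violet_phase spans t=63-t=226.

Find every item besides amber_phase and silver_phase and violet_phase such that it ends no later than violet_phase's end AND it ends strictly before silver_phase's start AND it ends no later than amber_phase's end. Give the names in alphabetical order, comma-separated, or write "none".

none

Conditions: its end is no later than violet_phase's end (X.end <= t=226) AND its end is strictly before silver_phase's start (X.end < t=304) AND its end is no later than amber_phase's end (X.end <= t=797).
blue_phase: end t=759 <= t=226? ✗; end t=759 < t=304? ✗; end t=759 <= t=797? ✓ → no.
crimson_phase: end t=754 <= t=226? ✗; end t=754 < t=304? ✗; end t=754 <= t=797? ✓ → no.
cyan_phase: end t=695 <= t=226? ✗; end t=695 < t=304? ✗; end t=695 <= t=797? ✓ → no.
red_phase: end t=775 <= t=226? ✗; end t=775 < t=304? ✗; end t=775 <= t=797? ✓ → no.
teal_phase: end t=741 <= t=226? ✗; end t=741 < t=304? ✗; end t=741 <= t=797? ✓ → no.
Result: none.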